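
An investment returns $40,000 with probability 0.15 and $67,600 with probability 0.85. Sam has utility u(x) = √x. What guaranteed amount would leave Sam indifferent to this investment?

$63,001

E[u] = 0.15·√40000 + 0.85·√67600 = 0.15·200 + 0.85·260 = 251
CE = (251)² = 63001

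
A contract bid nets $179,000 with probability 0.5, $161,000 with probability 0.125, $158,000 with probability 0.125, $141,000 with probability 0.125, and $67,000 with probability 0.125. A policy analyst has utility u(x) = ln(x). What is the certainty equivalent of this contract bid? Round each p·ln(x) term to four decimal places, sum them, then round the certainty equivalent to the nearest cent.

E[u] = 0.5·ln(179000) + 0.125·ln(161000) + 0.125·ln(158000) + 0.125·ln(141000) + 0.125·ln(67000) = 6.0476 + 1.4986 + 1.4963 + 1.4821 + 1.3891 = 11.9137
CE = e^11.9137 ≈ 149298.06

$149,298.06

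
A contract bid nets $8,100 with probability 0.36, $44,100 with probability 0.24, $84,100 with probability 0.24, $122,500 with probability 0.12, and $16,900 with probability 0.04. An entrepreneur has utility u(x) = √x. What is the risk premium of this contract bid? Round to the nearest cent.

E[u] = 0.36·√8100 + 0.24·√44100 + 0.24·√84100 + 0.12·√122500 + 0.04·√16900 = 0.36·90 + 0.24·210 + 0.24·290 + 0.12·350 + 0.04·130 = 199.6
CE = (199.6)² = 39840.16
Risk premium = EV − CE = 49060 − 39840.16 = 9219.84

$9,219.84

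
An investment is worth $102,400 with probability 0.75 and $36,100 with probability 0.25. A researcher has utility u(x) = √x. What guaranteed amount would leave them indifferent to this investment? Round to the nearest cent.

E[u] = 0.75·√102400 + 0.25·√36100 = 0.75·320 + 0.25·190 = 287.5
CE = (287.5)² = 82656.25

$82,656.25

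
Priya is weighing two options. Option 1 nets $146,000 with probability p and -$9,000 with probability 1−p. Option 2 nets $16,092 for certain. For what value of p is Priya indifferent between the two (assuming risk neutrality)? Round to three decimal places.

p = 0.162

p·146000 + (1−p)·(-9000) = 16092
155000p − 9000 = 16092
p = (16092 + 9000) / 155000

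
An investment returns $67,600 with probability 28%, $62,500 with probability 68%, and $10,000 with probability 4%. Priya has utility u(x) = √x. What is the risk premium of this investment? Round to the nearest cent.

E[u] = 0.28·√67600 + 0.68·√62500 + 0.04·√10000 = 0.28·260 + 0.68·250 + 0.04·100 = 246.8
CE = (246.8)² = 60910.24
Risk premium = EV − CE = 61828 − 60910.24 = 917.76

$917.76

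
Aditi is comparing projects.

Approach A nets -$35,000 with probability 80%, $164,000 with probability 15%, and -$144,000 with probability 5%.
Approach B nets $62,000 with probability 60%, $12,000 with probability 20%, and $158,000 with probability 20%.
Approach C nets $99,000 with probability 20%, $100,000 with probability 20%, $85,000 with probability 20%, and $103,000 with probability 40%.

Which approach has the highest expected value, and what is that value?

Approach C ($98,000)

Approach A = 0.8 × (-35000) + 0.15 × 164000 + 0.05 × (-144000) = -28000 + 24600 − 7200 = -10600
Approach B = 0.6 × 62000 + 0.2 × 12000 + 0.2 × 158000 = 37200 + 2400 + 31600 = 71200
Approach C = 0.2 × 99000 + 0.2 × 100000 + 0.2 × 85000 + 0.4 × 103000 = 19800 + 20000 + 17000 + 41200 = 98000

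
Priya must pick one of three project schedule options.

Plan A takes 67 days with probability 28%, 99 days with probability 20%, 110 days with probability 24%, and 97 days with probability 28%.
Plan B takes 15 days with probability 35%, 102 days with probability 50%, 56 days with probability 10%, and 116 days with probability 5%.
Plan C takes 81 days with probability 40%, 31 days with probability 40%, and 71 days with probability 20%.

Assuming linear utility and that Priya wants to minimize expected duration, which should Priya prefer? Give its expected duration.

Plan A = 0.28 × 67 + 0.2 × 99 + 0.24 × 110 + 0.28 × 97 = 18.76 + 19.8 + 26.4 + 27.16 = 92.12
Plan B = 0.35 × 15 + 0.5 × 102 + 0.1 × 56 + 0.05 × 116 = 5.25 + 51 + 5.6 + 5.8 = 67.65
Plan C = 0.4 × 81 + 0.4 × 31 + 0.2 × 71 = 32.4 + 12.4 + 14.2 = 59

Plan C (59 days)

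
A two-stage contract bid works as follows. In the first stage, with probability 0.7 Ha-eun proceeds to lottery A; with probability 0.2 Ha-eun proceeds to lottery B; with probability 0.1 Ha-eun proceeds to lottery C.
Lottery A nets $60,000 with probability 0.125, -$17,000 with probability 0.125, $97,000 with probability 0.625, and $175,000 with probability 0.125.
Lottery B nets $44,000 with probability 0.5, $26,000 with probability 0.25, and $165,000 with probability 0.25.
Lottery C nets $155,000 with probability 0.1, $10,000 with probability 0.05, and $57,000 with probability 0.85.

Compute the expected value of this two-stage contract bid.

$81,907.50

EV(A) = 0.125 × 60000 + 0.125 × (-17000) + 0.625 × 97000 + 0.125 × 175000 = 7500 − 2125 + 60625 + 21875 = 87875
EV(B) = 0.5 × 44000 + 0.25 × 26000 + 0.25 × 165000 = 22000 + 6500 + 41250 = 69750
EV(C) = 0.1 × 155000 + 0.05 × 10000 + 0.85 × 57000 = 15500 + 500 + 48450 = 64450
Overall = 0.7 × 87875 + 0.2 × 69750 + 0.1 × 64450 = 61512.5 + 13950 + 6445 = 81907.5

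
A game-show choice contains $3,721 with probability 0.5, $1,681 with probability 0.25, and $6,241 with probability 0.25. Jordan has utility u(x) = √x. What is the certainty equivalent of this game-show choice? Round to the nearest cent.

E[u] = 0.5·√3721 + 0.25·√1681 + 0.25·√6241 = 0.5·61 + 0.25·41 + 0.25·79 = 60.5
CE = (60.5)² = 3660.25

$3,660.25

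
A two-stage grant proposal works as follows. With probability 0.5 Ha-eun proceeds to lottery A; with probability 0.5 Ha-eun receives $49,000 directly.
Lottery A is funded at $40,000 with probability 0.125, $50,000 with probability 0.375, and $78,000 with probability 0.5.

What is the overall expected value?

$55,875

EV(A) = 0.125 × 40000 + 0.375 × 50000 + 0.5 × 78000 = 5000 + 18750 + 39000 = 62750
Branch B: 49000 (certain)
Overall = 0.5 × 62750 + 0.5 × 49000 = 31375 + 24500 = 55875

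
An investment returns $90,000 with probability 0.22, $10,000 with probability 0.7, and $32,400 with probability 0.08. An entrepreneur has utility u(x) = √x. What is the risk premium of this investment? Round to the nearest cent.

E[u] = 0.22·√90000 + 0.7·√10000 + 0.08·√32400 = 0.22·300 + 0.7·100 + 0.08·180 = 150.4
CE = (150.4)² = 22620.16
Risk premium = EV − CE = 29392 − 22620.16 = 6771.84

$6,771.84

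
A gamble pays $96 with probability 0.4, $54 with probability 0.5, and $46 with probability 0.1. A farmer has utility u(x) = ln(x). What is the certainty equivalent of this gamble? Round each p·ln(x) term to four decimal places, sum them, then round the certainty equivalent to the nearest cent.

$66.89

E[u] = 0.4·ln(96) + 0.5·ln(54) + 0.1·ln(46) = 1.8257 + 1.9945 + 0.3829 = 4.2031
CE = e^4.2031 ≈ 66.89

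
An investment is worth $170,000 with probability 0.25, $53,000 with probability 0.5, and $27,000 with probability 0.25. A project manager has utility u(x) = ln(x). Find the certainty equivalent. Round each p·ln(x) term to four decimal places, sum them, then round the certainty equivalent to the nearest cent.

$59,922.06

E[u] = 0.25·ln(170000) + 0.5·ln(53000) + 0.25·ln(27000) = 3.0109 + 5.4390 + 2.5509 = 11.0008
CE = e^11.0008 ≈ 59922.06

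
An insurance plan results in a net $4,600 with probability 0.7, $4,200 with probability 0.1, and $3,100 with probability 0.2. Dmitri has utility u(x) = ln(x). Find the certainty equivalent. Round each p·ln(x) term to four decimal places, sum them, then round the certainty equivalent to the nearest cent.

E[u] = 0.7·ln(4600) + 0.1·ln(4200) + 0.2·ln(3100) = 5.9037 + 0.8343 + 1.6078 = 8.3458
CE = e^8.3458 ≈ 4212.45

$4,212.45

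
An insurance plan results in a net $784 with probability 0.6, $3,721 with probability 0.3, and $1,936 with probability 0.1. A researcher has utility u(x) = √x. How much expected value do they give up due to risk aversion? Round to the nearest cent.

$220.05

E[u] = 0.6·√784 + 0.3·√3721 + 0.1·√1936 = 0.6·28 + 0.3·61 + 0.1·44 = 39.5
CE = (39.5)² = 1560.25
Risk premium = EV − CE = 1780.3 − 1560.25 = 220.05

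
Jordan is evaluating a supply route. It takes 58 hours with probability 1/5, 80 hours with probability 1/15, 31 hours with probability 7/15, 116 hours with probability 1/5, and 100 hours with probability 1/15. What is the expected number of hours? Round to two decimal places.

EV = 1/5 × 58 + 1/15 × 80 + 7/15 × 31 + 1/5 × 116 + 1/15 × 100 = 11.6 + 5.3333 + 14.4667 + 23.2 + 6.6667 = 61.2667

61.27 hours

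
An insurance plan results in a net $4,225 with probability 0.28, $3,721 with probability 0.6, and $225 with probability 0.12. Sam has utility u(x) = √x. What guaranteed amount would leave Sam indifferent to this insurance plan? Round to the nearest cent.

$3,203.56

E[u] = 0.28·√4225 + 0.6·√3721 + 0.12·√225 = 0.28·65 + 0.6·61 + 0.12·15 = 56.6
CE = (56.6)² = 3203.56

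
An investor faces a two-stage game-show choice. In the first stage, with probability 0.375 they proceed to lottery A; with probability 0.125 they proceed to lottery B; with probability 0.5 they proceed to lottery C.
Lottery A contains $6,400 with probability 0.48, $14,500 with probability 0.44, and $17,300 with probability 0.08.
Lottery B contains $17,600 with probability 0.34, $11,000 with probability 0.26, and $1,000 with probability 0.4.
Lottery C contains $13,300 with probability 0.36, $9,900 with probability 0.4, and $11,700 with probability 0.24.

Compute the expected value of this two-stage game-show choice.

$10,997

EV(A) = 0.48 × 6400 + 0.44 × 14500 + 0.08 × 17300 = 3072 + 6380 + 1384 = 10836
EV(B) = 0.34 × 17600 + 0.26 × 11000 + 0.4 × 1000 = 5984 + 2860 + 400 = 9244
EV(C) = 0.36 × 13300 + 0.4 × 9900 + 0.24 × 11700 = 4788 + 3960 + 2808 = 11556
Overall = 0.375 × 10836 + 0.125 × 9244 + 0.5 × 11556 = 4063.5 + 1155.5 + 5778 = 10997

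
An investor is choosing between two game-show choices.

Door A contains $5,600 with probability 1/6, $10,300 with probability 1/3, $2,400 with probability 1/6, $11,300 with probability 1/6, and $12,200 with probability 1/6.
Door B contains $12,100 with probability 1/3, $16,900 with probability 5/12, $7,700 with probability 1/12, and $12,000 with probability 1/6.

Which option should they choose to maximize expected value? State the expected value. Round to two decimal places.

Door B ($13,716.67)

Door A = 1/6 × 5600 + 1/3 × 10300 + 1/6 × 2400 + 1/6 × 11300 + 1/6 × 12200 = 933.3333 + 3433.3333 + 400 + 1883.3333 + 2033.3333 = 8683.3333
Door B = 1/3 × 12100 + 5/12 × 16900 + 1/12 × 7700 + 1/6 × 12000 = 4033.3333 + 7041.6667 + 641.6667 + 2000 = 13716.6667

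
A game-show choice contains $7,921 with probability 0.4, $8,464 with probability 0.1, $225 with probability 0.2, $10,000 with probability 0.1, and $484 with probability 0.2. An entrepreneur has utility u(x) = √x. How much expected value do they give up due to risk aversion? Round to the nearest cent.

E[u] = 0.4·√7921 + 0.1·√8464 + 0.2·√225 + 0.1·√10000 + 0.2·√484 = 0.4·89 + 0.1·92 + 0.2·15 + 0.1·100 + 0.2·22 = 62.2
CE = (62.2)² = 3868.84
Risk premium = EV − CE = 5156.6 − 3868.84 = 1287.76

$1,287.76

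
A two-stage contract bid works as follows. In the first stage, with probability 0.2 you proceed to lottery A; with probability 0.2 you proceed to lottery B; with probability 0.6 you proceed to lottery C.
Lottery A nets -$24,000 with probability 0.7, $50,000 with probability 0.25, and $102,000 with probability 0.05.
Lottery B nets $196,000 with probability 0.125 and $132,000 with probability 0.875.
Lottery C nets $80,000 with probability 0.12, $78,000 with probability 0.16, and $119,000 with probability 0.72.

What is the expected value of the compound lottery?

EV(A) = 0.7 × (-24000) + 0.25 × 50000 + 0.05 × 102000 = -16800 + 12500 + 5100 = 800
EV(B) = 0.125 × 196000 + 0.875 × 132000 = 24500 + 115500 = 140000
EV(C) = 0.12 × 80000 + 0.16 × 78000 + 0.72 × 119000 = 9600 + 12480 + 85680 = 107760
Overall = 0.2 × 800 + 0.2 × 140000 + 0.6 × 107760 = 160 + 28000 + 64656 = 92816

$92,816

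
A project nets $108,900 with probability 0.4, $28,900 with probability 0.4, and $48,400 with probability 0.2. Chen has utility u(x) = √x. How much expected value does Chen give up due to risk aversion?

$5,264

E[u] = 0.4·√108900 + 0.4·√28900 + 0.2·√48400 = 0.4·330 + 0.4·170 + 0.2·220 = 244
CE = (244)² = 59536
Risk premium = EV − CE = 64800 − 59536 = 5264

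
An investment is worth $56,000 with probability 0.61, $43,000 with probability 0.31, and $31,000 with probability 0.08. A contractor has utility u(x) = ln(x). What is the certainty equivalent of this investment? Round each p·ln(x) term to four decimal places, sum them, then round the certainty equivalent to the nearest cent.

E[u] = 0.61·ln(56000) + 0.31·ln(43000) + 0.08·ln(31000) = 6.6692 + 3.3074 + 0.8273 = 10.8039
CE = e^10.8039 ≈ 49212.36

$49,212.36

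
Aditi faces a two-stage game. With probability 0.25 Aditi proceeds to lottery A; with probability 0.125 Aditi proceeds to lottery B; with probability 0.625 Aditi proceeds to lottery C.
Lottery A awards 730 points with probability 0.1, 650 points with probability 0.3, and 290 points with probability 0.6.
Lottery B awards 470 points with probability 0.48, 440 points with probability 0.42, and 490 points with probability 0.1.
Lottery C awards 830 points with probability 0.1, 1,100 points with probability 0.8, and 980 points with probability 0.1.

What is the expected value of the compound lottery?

831.05 points

EV(A) = 0.1 × 730 + 0.3 × 650 + 0.6 × 290 = 73 + 195 + 174 = 442
EV(B) = 0.48 × 470 + 0.42 × 440 + 0.1 × 490 = 225.6 + 184.8 + 49 = 459.4
EV(C) = 0.1 × 830 + 0.8 × 1100 + 0.1 × 980 = 83 + 880 + 98 = 1061
Overall = 0.25 × 442 + 0.125 × 459.4 + 0.625 × 1061 = 110.5 + 57.425 + 663.125 = 831.05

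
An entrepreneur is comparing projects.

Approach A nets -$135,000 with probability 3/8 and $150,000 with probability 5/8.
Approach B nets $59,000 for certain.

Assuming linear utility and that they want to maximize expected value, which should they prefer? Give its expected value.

Approach B ($59,000)

Approach A = 3/8 × (-135000) + 5/8 × 150000 = -50625 + 93750 = 43125
Approach B: 59000 (certain)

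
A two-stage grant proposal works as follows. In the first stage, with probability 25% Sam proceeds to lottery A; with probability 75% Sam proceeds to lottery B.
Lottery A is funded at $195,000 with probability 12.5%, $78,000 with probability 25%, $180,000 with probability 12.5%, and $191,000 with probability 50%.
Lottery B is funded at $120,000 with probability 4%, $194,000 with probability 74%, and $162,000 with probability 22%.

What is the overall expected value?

$178,468.75

EV(A) = 0.125 × 195000 + 0.25 × 78000 + 0.125 × 180000 + 0.5 × 191000 = 24375 + 19500 + 22500 + 95500 = 161875
EV(B) = 0.04 × 120000 + 0.74 × 194000 + 0.22 × 162000 = 4800 + 143560 + 35640 = 184000
Overall = 0.25 × 161875 + 0.75 × 184000 = 40468.75 + 138000 = 178468.75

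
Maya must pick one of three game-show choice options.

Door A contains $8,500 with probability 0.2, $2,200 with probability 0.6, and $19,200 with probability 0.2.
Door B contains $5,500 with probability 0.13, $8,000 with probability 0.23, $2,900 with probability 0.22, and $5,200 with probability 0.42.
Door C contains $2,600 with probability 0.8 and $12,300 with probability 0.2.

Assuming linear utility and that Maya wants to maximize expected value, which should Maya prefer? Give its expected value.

Door A ($6,860)

Door A = 0.2 × 8500 + 0.6 × 2200 + 0.2 × 19200 = 1700 + 1320 + 3840 = 6860
Door B = 0.13 × 5500 + 0.23 × 8000 + 0.22 × 2900 + 0.42 × 5200 = 715 + 1840 + 638 + 2184 = 5377
Door C = 0.8 × 2600 + 0.2 × 12300 = 2080 + 2460 = 4540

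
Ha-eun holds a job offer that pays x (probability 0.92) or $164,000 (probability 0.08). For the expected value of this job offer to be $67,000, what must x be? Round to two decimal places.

0.92·x + 0.08·164000 = 67000
0.92·x = 67000 − 13120 = 53880
x = 53880 / 0.92 = 58565.2174

x = $58,565.22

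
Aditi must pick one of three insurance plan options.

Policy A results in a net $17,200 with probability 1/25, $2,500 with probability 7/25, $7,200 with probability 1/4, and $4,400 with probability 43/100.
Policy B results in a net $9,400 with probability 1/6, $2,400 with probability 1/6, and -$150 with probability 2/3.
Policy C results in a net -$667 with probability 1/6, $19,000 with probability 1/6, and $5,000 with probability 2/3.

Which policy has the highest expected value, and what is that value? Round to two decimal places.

Policy A = 1/25 × 17200 + 7/25 × 2500 + 1/4 × 7200 + 43/100 × 4400 = 688 + 700 + 1800 + 1892 = 5080
Policy B = 1/6 × 9400 + 1/6 × 2400 + 2/3 × (-150) = 1566.6667 + 400 − 100 = 1866.6667
Policy C = 1/6 × (-667) + 1/6 × 19000 + 2/3 × 5000 = -111.1667 + 3166.6667 + 3333.3333 = 6388.8333

Policy C ($6,388.83)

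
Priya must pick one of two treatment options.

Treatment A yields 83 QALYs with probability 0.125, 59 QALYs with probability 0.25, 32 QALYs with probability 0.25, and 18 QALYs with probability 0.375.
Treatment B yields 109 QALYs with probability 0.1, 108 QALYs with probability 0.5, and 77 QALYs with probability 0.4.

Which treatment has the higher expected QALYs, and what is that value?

Treatment A = 0.125 × 83 + 0.25 × 59 + 0.25 × 32 + 0.375 × 18 = 10.375 + 14.75 + 8 + 6.75 = 39.875
Treatment B = 0.1 × 109 + 0.5 × 108 + 0.4 × 77 = 10.9 + 54 + 30.8 = 95.7

Treatment B (95.7 QALYs)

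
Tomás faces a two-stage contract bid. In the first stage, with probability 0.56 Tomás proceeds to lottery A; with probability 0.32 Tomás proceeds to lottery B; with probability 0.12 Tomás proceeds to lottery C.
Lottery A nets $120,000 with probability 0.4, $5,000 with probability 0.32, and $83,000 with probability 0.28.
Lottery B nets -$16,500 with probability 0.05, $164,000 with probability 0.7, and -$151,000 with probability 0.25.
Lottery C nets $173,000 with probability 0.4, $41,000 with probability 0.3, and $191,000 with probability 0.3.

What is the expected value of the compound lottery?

EV(A) = 0.4 × 120000 + 0.32 × 5000 + 0.28 × 83000 = 48000 + 1600 + 23240 = 72840
EV(B) = 0.05 × (-16500) + 0.7 × 164000 + 0.25 × (-151000) = -825 + 114800 − 37750 = 76225
EV(C) = 0.4 × 173000 + 0.3 × 41000 + 0.3 × 191000 = 69200 + 12300 + 57300 = 138800
Overall = 0.56 × 72840 + 0.32 × 76225 + 0.12 × 138800 = 40790.4 + 24392 + 16656 = 81838.4

$81,838.40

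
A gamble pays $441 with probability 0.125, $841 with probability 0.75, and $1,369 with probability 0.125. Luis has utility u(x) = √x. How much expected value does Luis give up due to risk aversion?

$16

E[u] = 0.125·√441 + 0.75·√841 + 0.125·√1369 = 0.125·21 + 0.75·29 + 0.125·37 = 29
CE = (29)² = 841
Risk premium = EV − CE = 857 − 841 = 16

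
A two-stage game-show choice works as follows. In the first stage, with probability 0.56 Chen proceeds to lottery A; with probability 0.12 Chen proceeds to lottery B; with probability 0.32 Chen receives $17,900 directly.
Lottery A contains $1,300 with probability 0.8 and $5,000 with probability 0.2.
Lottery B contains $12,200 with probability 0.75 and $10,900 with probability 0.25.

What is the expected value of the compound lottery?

$8,295.40

EV(A) = 0.8 × 1300 + 0.2 × 5000 = 1040 + 1000 = 2040
EV(B) = 0.75 × 12200 + 0.25 × 10900 = 9150 + 2725 = 11875
Branch C: 17900 (certain)
Overall = 0.56 × 2040 + 0.12 × 11875 + 0.32 × 17900 = 1142.4 + 1425 + 5728 = 8295.4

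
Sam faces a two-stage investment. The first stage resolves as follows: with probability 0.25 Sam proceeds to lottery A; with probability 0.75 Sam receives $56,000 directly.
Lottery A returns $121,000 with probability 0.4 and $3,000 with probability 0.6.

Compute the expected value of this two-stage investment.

$54,550

EV(A) = 0.4 × 121000 + 0.6 × 3000 = 48400 + 1800 = 50200
Branch B: 56000 (certain)
Overall = 0.25 × 50200 + 0.75 × 56000 = 12550 + 42000 = 54550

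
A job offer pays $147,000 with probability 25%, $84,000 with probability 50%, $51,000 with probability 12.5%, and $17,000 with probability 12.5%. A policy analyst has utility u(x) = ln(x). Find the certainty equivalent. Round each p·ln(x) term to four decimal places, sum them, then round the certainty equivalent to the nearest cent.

E[u] = 0.25·ln(147000) + 0.5·ln(84000) + 0.125·ln(51000) + 0.125·ln(17000) = 2.9745 + 5.6693 + 1.3549 + 1.2176 = 11.2163
CE = e^11.2163 ≈ 74332.24

$74,332.24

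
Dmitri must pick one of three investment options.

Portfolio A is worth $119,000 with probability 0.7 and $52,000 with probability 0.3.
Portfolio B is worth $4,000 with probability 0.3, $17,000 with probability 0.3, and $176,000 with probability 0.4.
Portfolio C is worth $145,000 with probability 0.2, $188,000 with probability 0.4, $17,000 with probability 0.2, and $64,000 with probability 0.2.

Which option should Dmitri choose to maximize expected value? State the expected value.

Portfolio C ($120,400)

Portfolio A = 0.7 × 119000 + 0.3 × 52000 = 83300 + 15600 = 98900
Portfolio B = 0.3 × 4000 + 0.3 × 17000 + 0.4 × 176000 = 1200 + 5100 + 70400 = 76700
Portfolio C = 0.2 × 145000 + 0.4 × 188000 + 0.2 × 17000 + 0.2 × 64000 = 29000 + 75200 + 3400 + 12800 = 120400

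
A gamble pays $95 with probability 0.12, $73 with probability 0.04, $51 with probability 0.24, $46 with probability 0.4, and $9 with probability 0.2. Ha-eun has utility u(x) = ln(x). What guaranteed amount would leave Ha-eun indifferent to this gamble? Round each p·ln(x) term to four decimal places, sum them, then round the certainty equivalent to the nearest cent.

$37.81

E[u] = 0.12·ln(95) + 0.04·ln(73) + 0.24·ln(51) + 0.4·ln(46) + 0.2·ln(9) = 0.5465 + 0.1716 + 0.9436 + 1.5315 + 0.4394 = 3.6326
CE = e^3.6326 ≈ 37.81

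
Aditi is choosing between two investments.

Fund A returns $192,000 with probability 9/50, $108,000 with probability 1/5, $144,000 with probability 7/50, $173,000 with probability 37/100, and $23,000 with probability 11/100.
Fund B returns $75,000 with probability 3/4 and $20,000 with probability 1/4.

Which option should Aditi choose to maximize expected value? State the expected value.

Fund A ($142,860)

Fund A = 9/50 × 192000 + 1/5 × 108000 + 7/50 × 144000 + 37/100 × 173000 + 11/100 × 23000 = 34560 + 21600 + 20160 + 64010 + 2530 = 142860
Fund B = 3/4 × 75000 + 1/4 × 20000 = 56250 + 5000 = 61250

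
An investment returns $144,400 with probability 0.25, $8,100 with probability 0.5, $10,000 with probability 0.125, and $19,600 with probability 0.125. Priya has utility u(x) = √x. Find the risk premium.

$14,950

E[u] = 0.25·√144400 + 0.5·√8100 + 0.125·√10000 + 0.125·√19600 = 0.25·380 + 0.5·90 + 0.125·100 + 0.125·140 = 170
CE = (170)² = 28900
Risk premium = EV − CE = 43850 − 28900 = 14950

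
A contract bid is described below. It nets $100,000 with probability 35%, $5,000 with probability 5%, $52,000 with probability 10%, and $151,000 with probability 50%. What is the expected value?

EV = 0.35 × 100000 + 0.05 × 5000 + 0.1 × 52000 + 0.5 × 151000 = 35000 + 250 + 5200 + 75500 = 115950

$115,950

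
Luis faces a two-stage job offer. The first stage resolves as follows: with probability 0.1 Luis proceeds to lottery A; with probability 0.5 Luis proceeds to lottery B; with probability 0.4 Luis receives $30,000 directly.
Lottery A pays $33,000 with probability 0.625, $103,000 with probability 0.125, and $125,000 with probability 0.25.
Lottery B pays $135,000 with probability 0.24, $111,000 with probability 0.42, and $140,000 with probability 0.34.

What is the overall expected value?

$81,785

EV(A) = 0.625 × 33000 + 0.125 × 103000 + 0.25 × 125000 = 20625 + 12875 + 31250 = 64750
EV(B) = 0.24 × 135000 + 0.42 × 111000 + 0.34 × 140000 = 32400 + 46620 + 47600 = 126620
Branch C: 30000 (certain)
Overall = 0.1 × 64750 + 0.5 × 126620 + 0.4 × 30000 = 6475 + 63310 + 12000 = 81785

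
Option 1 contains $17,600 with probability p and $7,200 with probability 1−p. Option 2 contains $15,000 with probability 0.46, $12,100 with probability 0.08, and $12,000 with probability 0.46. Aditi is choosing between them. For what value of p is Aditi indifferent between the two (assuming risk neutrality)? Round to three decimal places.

EV(Option 2) = 0.46 × 15000 + 0.08 × 12100 + 0.46 × 12000 = 6900 + 968 + 5520 = 13388
p·17600 + (1−p)·7200 = 13388
10400p + 7200 = 13388
p = (13388 − 7200) / 10400

p = 0.595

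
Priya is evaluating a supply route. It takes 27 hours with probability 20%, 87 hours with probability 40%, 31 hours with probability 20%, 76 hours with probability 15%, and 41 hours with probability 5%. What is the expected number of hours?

EV = 0.2 × 27 + 0.4 × 87 + 0.2 × 31 + 0.15 × 76 + 0.05 × 41 = 5.4 + 34.8 + 6.2 + 11.4 + 2.05 = 59.85

59.85 hours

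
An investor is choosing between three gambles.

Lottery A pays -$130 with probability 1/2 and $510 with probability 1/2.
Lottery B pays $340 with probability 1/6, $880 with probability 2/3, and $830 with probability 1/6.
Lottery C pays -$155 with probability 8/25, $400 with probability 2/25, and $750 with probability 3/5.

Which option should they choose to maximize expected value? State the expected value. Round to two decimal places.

Lottery A = 1/2 × (-130) + 1/2 × 510 = -65 + 255 = 190
Lottery B = 1/6 × 340 + 2/3 × 880 + 1/6 × 830 = 56.6667 + 586.6667 + 138.3333 = 781.6667
Lottery C = 8/25 × (-155) + 2/25 × 400 + 3/5 × 750 = -49.6 + 32 + 450 = 432.4

Lottery B ($781.67)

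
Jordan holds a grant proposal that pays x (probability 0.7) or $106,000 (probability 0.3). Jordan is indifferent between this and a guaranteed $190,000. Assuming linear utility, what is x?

x = $226,000

0.7·x + 0.3·106000 = 190000
0.7·x = 190000 − 31800 = 158200
x = 158200 / 0.7 = 226000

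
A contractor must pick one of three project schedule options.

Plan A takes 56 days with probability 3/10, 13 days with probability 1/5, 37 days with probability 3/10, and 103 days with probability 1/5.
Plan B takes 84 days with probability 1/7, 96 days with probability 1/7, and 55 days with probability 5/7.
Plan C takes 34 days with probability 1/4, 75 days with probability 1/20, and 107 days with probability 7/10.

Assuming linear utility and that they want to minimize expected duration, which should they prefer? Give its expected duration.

Plan A (51.1 days)

Plan A = 3/10 × 56 + 1/5 × 13 + 3/10 × 37 + 1/5 × 103 = 16.8 + 2.6 + 11.1 + 20.6 = 51.1
Plan B = 1/7 × 84 + 1/7 × 96 + 5/7 × 55 = 12 + 13.7143 + 39.2857 = 65
Plan C = 1/4 × 34 + 1/20 × 75 + 7/10 × 107 = 8.5 + 3.75 + 74.9 = 87.15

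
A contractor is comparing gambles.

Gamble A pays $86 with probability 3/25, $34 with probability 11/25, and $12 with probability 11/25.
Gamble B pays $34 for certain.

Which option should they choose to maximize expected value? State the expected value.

Gamble A = 3/25 × 86 + 11/25 × 34 + 11/25 × 12 = 10.32 + 14.96 + 5.28 = 30.56
Gamble B: 34 (certain)

Gamble B ($34)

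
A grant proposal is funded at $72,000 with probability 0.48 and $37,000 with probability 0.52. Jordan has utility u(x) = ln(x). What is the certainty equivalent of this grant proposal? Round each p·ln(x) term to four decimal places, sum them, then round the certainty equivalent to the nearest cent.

E[u] = 0.48·ln(72000) + 0.52·ln(37000) = 5.3685 + 5.4697 = 10.8382
CE = e^10.8382 ≈ 50929.62

$50,929.62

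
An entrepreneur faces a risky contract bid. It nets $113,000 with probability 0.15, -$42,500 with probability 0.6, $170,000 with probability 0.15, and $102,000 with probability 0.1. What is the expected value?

$27,150

EV = 0.15 × 113000 + 0.6 × (-42500) + 0.15 × 170000 + 0.1 × 102000 = 16950 − 25500 + 25500 + 10200 = 27150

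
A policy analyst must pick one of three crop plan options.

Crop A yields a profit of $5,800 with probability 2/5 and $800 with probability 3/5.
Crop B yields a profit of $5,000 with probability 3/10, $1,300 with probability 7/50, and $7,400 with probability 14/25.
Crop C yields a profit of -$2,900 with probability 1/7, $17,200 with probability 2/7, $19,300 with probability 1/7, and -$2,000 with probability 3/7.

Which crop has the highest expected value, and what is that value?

Crop C ($6,400)

Crop A = 2/5 × 5800 + 3/5 × 800 = 2320 + 480 = 2800
Crop B = 3/10 × 5000 + 7/50 × 1300 + 14/25 × 7400 = 1500 + 182 + 4144 = 5826
Crop C = 1/7 × (-2900) + 2/7 × 17200 + 1/7 × 19300 + 3/7 × (-2000) = -414.2857 + 4914.2857 + 2757.1429 − 857.1429 = 6400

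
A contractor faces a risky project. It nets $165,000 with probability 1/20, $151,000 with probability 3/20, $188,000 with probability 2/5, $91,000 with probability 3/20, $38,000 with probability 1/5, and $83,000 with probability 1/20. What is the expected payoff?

$131,500

EV = 1/20 × 165000 + 3/20 × 151000 + 2/5 × 188000 + 3/20 × 91000 + 1/5 × 38000 + 1/20 × 83000 = 8250 + 22650 + 75200 + 13650 + 7600 + 4150 = 131500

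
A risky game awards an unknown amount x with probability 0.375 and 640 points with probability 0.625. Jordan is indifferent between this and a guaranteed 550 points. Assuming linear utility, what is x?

x = 400 points

0.375·x + 0.625·640 = 550
0.375·x = 550 − 400 = 150
x = 150 / 0.375 = 400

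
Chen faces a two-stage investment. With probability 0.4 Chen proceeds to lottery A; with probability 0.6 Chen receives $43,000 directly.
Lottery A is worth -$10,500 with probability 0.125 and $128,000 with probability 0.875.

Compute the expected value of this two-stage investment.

EV(A) = 0.125 × (-10500) + 0.875 × 128000 = -1312.5 + 112000 = 110687.5
Branch B: 43000 (certain)
Overall = 0.4 × 110687.5 + 0.6 × 43000 = 44275 + 25800 = 70075

$70,075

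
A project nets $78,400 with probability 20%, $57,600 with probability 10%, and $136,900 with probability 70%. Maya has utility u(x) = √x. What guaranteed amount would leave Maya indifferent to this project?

$114,921

E[u] = 0.2·√78400 + 0.1·√57600 + 0.7·√136900 = 0.2·280 + 0.1·240 + 0.7·370 = 339
CE = (339)² = 114921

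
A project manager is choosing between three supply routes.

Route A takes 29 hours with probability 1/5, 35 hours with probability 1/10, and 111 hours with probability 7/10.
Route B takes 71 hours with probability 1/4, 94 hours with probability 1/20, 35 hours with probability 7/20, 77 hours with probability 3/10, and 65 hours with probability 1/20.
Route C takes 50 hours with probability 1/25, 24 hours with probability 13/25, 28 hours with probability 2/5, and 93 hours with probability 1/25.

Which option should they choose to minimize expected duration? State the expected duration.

Route C (29.4 hours)

Route A = 1/5 × 29 + 1/10 × 35 + 7/10 × 111 = 5.8 + 3.5 + 77.7 = 87
Route B = 1/4 × 71 + 1/20 × 94 + 7/20 × 35 + 3/10 × 77 + 1/20 × 65 = 17.75 + 4.7 + 12.25 + 23.1 + 3.25 = 61.05
Route C = 1/25 × 50 + 13/25 × 24 + 2/5 × 28 + 1/25 × 93 = 2 + 12.48 + 11.2 + 3.72 = 29.4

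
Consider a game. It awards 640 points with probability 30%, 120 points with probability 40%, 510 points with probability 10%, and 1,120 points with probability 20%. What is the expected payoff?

EV = 0.3 × 640 + 0.4 × 120 + 0.1 × 510 + 0.2 × 1120 = 192 + 48 + 51 + 224 = 515

515 points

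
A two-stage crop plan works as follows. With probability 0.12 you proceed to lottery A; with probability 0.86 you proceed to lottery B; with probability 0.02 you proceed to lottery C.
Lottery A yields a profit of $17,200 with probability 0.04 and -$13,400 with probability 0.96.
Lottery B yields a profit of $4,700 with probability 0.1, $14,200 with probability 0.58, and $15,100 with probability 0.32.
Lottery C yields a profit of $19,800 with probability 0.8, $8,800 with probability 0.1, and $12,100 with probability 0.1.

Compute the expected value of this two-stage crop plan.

EV(A) = 0.04 × 17200 + 0.96 × (-13400) = 688 − 12864 = -12176
EV(B) = 0.1 × 4700 + 0.58 × 14200 + 0.32 × 15100 = 470 + 8236 + 4832 = 13538
EV(C) = 0.8 × 19800 + 0.1 × 8800 + 0.1 × 12100 = 15840 + 880 + 1210 = 17930
Overall = 0.12 × (-12176) + 0.86 × 13538 + 0.02 × 17930 = -1461.12 + 11642.68 + 358.6 = 10540.16

$10,540.16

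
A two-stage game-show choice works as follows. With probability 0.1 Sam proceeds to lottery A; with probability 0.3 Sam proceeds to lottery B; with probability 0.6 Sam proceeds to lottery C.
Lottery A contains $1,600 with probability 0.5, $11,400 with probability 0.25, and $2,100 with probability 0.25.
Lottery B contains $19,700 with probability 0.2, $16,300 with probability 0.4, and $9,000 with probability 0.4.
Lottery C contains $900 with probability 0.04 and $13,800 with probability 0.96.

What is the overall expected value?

EV(A) = 0.5 × 1600 + 0.25 × 11400 + 0.25 × 2100 = 800 + 2850 + 525 = 4175
EV(B) = 0.2 × 19700 + 0.4 × 16300 + 0.4 × 9000 = 3940 + 6520 + 3600 = 14060
EV(C) = 0.04 × 900 + 0.96 × 13800 = 36 + 13248 = 13284
Overall = 0.1 × 4175 + 0.3 × 14060 + 0.6 × 13284 = 417.5 + 4218 + 7970.4 = 12605.9

$12,605.90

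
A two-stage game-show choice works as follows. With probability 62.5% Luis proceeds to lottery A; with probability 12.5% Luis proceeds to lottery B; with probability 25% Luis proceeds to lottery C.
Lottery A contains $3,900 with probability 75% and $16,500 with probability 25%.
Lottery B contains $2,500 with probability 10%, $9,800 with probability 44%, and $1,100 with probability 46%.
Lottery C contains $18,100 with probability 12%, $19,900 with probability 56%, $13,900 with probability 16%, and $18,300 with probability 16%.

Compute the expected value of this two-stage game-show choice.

$9,656.75

EV(A) = 0.75 × 3900 + 0.25 × 16500 = 2925 + 4125 = 7050
EV(B) = 0.1 × 2500 + 0.44 × 9800 + 0.46 × 1100 = 250 + 4312 + 506 = 5068
EV(C) = 0.12 × 18100 + 0.56 × 19900 + 0.16 × 13900 + 0.16 × 18300 = 2172 + 11144 + 2224 + 2928 = 18468
Overall = 0.625 × 7050 + 0.125 × 5068 + 0.25 × 18468 = 4406.25 + 633.5 + 4617 = 9656.75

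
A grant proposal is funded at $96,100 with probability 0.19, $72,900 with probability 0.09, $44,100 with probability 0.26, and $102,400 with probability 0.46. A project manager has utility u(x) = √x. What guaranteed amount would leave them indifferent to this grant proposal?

E[u] = 0.19·√96100 + 0.09·√72900 + 0.26·√44100 + 0.46·√102400 = 0.19·310 + 0.09·270 + 0.26·210 + 0.46·320 = 285
CE = (285)² = 81225

$81,225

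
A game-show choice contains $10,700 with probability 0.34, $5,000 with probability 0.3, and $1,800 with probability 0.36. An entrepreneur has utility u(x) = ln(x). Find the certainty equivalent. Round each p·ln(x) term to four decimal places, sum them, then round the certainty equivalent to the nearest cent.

$4,483.23

E[u] = 0.34·ln(10700) + 0.3·ln(5000) + 0.36·ln(1800) = 3.1545 + 2.5552 + 2.6984 = 8.4081
CE = e^8.4081 ≈ 4483.23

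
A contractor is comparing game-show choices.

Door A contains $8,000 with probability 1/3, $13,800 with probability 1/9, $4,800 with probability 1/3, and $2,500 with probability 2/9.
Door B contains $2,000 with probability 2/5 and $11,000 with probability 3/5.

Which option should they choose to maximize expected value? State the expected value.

Door B ($7,400)

Door A = 1/3 × 8000 + 1/9 × 13800 + 1/3 × 4800 + 2/9 × 2500 = 2666.6667 + 1533.3333 + 1600 + 555.5556 = 6355.5556
Door B = 2/5 × 2000 + 3/5 × 11000 = 800 + 6600 = 7400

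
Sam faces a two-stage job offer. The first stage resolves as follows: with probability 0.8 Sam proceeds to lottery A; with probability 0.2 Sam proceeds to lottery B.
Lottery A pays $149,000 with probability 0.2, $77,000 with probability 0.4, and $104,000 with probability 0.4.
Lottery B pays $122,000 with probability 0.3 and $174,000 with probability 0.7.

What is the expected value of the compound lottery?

EV(A) = 0.2 × 149000 + 0.4 × 77000 + 0.4 × 104000 = 29800 + 30800 + 41600 = 102200
EV(B) = 0.3 × 122000 + 0.7 × 174000 = 36600 + 121800 = 158400
Overall = 0.8 × 102200 + 0.2 × 158400 = 81760 + 31680 = 113440

$113,440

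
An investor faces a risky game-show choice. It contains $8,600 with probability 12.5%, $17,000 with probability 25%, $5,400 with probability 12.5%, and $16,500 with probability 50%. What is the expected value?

EV = 0.125 × 8600 + 0.25 × 17000 + 0.125 × 5400 + 0.5 × 16500 = 1075 + 4250 + 675 + 8250 = 14250

$14,250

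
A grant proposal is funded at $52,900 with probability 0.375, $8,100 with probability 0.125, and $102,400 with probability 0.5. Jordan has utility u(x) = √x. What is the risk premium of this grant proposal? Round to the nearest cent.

E[u] = 0.375·√52900 + 0.125·√8100 + 0.5·√102400 = 0.375·230 + 0.125·90 + 0.5·320 = 257.5
CE = (257.5)² = 66306.25
Risk premium = EV − CE = 72050 − 66306.25 = 5743.75

$5,743.75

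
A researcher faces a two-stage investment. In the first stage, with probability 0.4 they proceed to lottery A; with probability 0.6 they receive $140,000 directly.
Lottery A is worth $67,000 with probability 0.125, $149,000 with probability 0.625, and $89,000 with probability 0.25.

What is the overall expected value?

$133,500

EV(A) = 0.125 × 67000 + 0.625 × 149000 + 0.25 × 89000 = 8375 + 93125 + 22250 = 123750
Branch B: 140000 (certain)
Overall = 0.4 × 123750 + 0.6 × 140000 = 49500 + 84000 = 133500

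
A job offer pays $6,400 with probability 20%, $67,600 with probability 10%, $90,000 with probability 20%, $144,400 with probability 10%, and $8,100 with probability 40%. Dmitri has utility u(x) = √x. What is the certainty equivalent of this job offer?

E[u] = 0.2·√6400 + 0.1·√67600 + 0.2·√90000 + 0.1·√144400 + 0.4·√8100 = 0.2·80 + 0.1·260 + 0.2·300 + 0.1·380 + 0.4·90 = 176
CE = (176)² = 30976

$30,976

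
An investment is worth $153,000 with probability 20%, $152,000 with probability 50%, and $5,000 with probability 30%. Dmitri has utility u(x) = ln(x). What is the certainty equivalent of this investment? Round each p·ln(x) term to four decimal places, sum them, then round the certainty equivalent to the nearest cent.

E[u] = 0.2·ln(153000) + 0.5·ln(152000) + 0.3·ln(5000) = 2.3876 + 5.9658 + 2.5552 = 10.9086
CE = e^10.9086 ≈ 54644.29

$54,644.29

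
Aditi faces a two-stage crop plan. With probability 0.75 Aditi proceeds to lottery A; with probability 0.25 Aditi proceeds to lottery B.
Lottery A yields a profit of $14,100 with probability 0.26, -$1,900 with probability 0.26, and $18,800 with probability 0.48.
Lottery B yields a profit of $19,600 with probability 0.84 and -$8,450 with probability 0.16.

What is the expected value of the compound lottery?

$12,925

EV(A) = 0.26 × 14100 + 0.26 × (-1900) + 0.48 × 18800 = 3666 − 494 + 9024 = 12196
EV(B) = 0.84 × 19600 + 0.16 × (-8450) = 16464 − 1352 = 15112
Overall = 0.75 × 12196 + 0.25 × 15112 = 9147 + 3778 = 12925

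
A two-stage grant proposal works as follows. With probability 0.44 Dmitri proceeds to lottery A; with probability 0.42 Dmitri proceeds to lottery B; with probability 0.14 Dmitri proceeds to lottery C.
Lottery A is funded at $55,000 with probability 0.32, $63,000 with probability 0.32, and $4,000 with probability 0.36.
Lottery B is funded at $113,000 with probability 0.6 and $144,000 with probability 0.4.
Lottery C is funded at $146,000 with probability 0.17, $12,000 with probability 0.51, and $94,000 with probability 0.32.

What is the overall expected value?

EV(A) = 0.32 × 55000 + 0.32 × 63000 + 0.36 × 4000 = 17600 + 20160 + 1440 = 39200
EV(B) = 0.6 × 113000 + 0.4 × 144000 = 67800 + 57600 = 125400
EV(C) = 0.17 × 146000 + 0.51 × 12000 + 0.32 × 94000 = 24820 + 6120 + 30080 = 61020
Overall = 0.44 × 39200 + 0.42 × 125400 + 0.14 × 61020 = 17248 + 52668 + 8542.8 = 78458.8

$78,458.80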